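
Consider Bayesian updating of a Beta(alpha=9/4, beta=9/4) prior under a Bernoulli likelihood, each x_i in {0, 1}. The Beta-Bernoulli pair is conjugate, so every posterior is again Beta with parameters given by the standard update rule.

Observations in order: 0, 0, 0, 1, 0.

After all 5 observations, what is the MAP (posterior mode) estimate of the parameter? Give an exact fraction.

obs 1: x=0 → posterior Beta(9/4, 13/4)
obs 2: x=0 → posterior Beta(9/4, 17/4)
obs 3: x=0 → posterior Beta(9/4, 21/4)
obs 4: x=1 → posterior Beta(13/4, 21/4)
obs 5: x=0 → posterior Beta(13/4, 25/4)

3/10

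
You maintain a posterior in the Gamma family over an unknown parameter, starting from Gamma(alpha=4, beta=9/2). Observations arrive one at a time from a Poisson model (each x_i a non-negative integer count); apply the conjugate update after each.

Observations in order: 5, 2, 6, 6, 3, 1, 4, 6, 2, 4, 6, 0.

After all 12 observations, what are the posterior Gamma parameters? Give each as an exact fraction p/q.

alpha=49, beta=33/2

obs 1: x=5 → posterior Gamma(9, 11/2)
obs 2: x=2 → posterior Gamma(11, 13/2)
obs 3: x=6 → posterior Gamma(17, 15/2)
obs 4: x=6 → posterior Gamma(23, 17/2)
obs 5: x=3 → posterior Gamma(26, 19/2)
obs 6: x=1 → posterior Gamma(27, 21/2)
obs 7: x=4 → posterior Gamma(31, 23/2)
obs 8: x=6 → posterior Gamma(37, 25/2)
obs 9: x=2 → posterior Gamma(39, 27/2)
obs 10: x=4 → posterior Gamma(43, 29/2)
obs 11: x=6 → posterior Gamma(49, 31/2)
obs 12: x=0 → posterior Gamma(49, 33/2)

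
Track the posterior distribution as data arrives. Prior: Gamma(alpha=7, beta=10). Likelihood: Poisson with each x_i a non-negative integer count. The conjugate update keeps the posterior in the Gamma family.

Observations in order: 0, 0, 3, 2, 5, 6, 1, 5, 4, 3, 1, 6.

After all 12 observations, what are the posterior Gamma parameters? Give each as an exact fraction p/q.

obs 1: x=0 → posterior Gamma(7, 11)
obs 2: x=0 → posterior Gamma(7, 12)
obs 3: x=3 → posterior Gamma(10, 13)
obs 4: x=2 → posterior Gamma(12, 14)
obs 5: x=5 → posterior Gamma(17, 15)
obs 6: x=6 → posterior Gamma(23, 16)
obs 7: x=1 → posterior Gamma(24, 17)
obs 8: x=5 → posterior Gamma(29, 18)
obs 9: x=4 → posterior Gamma(33, 19)
obs 10: x=3 → posterior Gamma(36, 20)
obs 11: x=1 → posterior Gamma(37, 21)
obs 12: x=6 → posterior Gamma(43, 22)

alpha=43, beta=22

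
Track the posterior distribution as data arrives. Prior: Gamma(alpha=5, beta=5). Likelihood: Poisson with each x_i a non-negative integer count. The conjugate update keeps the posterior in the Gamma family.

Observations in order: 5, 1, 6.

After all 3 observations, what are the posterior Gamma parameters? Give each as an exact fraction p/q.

obs 1: x=5 → posterior Gamma(10, 6)
obs 2: x=1 → posterior Gamma(11, 7)
obs 3: x=6 → posterior Gamma(17, 8)

alpha=17, beta=8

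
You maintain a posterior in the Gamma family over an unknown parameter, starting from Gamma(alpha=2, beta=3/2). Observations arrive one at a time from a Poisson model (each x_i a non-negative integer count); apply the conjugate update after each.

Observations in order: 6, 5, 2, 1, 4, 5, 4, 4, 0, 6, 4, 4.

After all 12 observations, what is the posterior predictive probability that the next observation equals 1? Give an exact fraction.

obs 1: x=6 → posterior Gamma(8, 5/2)
obs 2: x=5 → posterior Gamma(13, 7/2)
obs 3: x=2 → posterior Gamma(15, 9/2)
obs 4: x=1 → posterior Gamma(16, 11/2)
obs 5: x=4 → posterior Gamma(20, 13/2)
obs 6: x=5 → posterior Gamma(25, 15/2)
obs 7: x=4 → posterior Gamma(29, 17/2)
obs 8: x=4 → posterior Gamma(33, 19/2)
obs 9: x=0 → posterior Gamma(33, 21/2)
obs 10: x=6 → posterior Gamma(39, 23/2)
obs 11: x=4 → posterior Gamma(43, 25/2)
obs 12: x=4 → posterior Gamma(47, 27/2)

1766952069974187646950255222804424353682287834000607607510406650325882/15671259391994553286269466628053939798819183268421277818043959164621761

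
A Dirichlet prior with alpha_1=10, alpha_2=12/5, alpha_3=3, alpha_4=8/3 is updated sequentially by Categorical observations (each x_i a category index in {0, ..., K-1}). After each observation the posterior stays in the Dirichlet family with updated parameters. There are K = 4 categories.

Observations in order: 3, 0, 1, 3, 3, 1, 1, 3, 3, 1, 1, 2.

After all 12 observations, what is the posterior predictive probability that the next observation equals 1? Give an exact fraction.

111/451

obs 1: x=3 → posterior Dirichlet(10, 12/5, 3, 11/3)
obs 2: x=0 → posterior Dirichlet(11, 12/5, 3, 11/3)
obs 3: x=1 → posterior Dirichlet(11, 17/5, 3, 11/3)
obs 4: x=3 → posterior Dirichlet(11, 17/5, 3, 14/3)
obs 5: x=3 → posterior Dirichlet(11, 17/5, 3, 17/3)
obs 6: x=1 → posterior Dirichlet(11, 22/5, 3, 17/3)
obs 7: x=1 → posterior Dirichlet(11, 27/5, 3, 17/3)
obs 8: x=3 → posterior Dirichlet(11, 27/5, 3, 20/3)
obs 9: x=3 → posterior Dirichlet(11, 27/5, 3, 23/3)
obs 10: x=1 → posterior Dirichlet(11, 32/5, 3, 23/3)
obs 11: x=1 → posterior Dirichlet(11, 37/5, 3, 23/3)
obs 12: x=2 → posterior Dirichlet(11, 37/5, 4, 23/3)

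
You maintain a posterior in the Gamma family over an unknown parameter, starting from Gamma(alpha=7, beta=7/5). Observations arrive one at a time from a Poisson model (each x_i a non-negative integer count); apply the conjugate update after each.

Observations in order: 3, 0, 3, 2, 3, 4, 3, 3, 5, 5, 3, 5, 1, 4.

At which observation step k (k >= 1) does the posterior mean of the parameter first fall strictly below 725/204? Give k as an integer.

obs 1: x=3 → posterior Gamma(10, 12/5)
obs 2: x=0 → posterior Gamma(10, 17/5)
obs 3: x=3 → posterior Gamma(13, 22/5)
obs 4: x=2 → posterior Gamma(15, 27/5)
obs 5: x=3 → posterior Gamma(18, 32/5)
obs 6: x=4 → posterior Gamma(22, 37/5)
obs 7: x=3 → posterior Gamma(25, 42/5)
obs 8: x=3 → posterior Gamma(28, 47/5)
obs 9: x=5 → posterior Gamma(33, 52/5)
obs 10: x=5 → posterior Gamma(38, 57/5)
obs 11: x=3 → posterior Gamma(41, 62/5)
obs 12: x=5 → posterior Gamma(46, 67/5)
obs 13: x=1 → posterior Gamma(47, 72/5)
obs 14: x=4 → posterior Gamma(51, 77/5)

k = 2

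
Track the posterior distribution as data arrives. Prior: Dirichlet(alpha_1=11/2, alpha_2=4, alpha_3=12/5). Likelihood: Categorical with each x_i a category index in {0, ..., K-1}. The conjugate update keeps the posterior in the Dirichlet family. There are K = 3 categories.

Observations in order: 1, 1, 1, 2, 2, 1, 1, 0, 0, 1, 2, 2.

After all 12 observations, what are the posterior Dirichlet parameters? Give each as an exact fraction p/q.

alpha_1=15/2, alpha_2=10, alpha_3=32/5

obs 1: x=1 → posterior Dirichlet(11/2, 5, 12/5)
obs 2: x=1 → posterior Dirichlet(11/2, 6, 12/5)
obs 3: x=1 → posterior Dirichlet(11/2, 7, 12/5)
obs 4: x=2 → posterior Dirichlet(11/2, 7, 17/5)
obs 5: x=2 → posterior Dirichlet(11/2, 7, 22/5)
obs 6: x=1 → posterior Dirichlet(11/2, 8, 22/5)
obs 7: x=1 → posterior Dirichlet(11/2, 9, 22/5)
obs 8: x=0 → posterior Dirichlet(13/2, 9, 22/5)
obs 9: x=0 → posterior Dirichlet(15/2, 9, 22/5)
obs 10: x=1 → posterior Dirichlet(15/2, 10, 22/5)
obs 11: x=2 → posterior Dirichlet(15/2, 10, 27/5)
obs 12: x=2 → posterior Dirichlet(15/2, 10, 32/5)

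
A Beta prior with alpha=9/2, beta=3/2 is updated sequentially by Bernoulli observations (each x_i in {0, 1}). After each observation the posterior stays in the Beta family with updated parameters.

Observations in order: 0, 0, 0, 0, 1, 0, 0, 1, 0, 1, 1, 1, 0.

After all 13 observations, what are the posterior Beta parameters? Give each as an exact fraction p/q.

obs 1: x=0 → posterior Beta(9/2, 5/2)
obs 2: x=0 → posterior Beta(9/2, 7/2)
obs 3: x=0 → posterior Beta(9/2, 9/2)
obs 4: x=0 → posterior Beta(9/2, 11/2)
obs 5: x=1 → posterior Beta(11/2, 11/2)
obs 6: x=0 → posterior Beta(11/2, 13/2)
obs 7: x=0 → posterior Beta(11/2, 15/2)
obs 8: x=1 → posterior Beta(13/2, 15/2)
obs 9: x=0 → posterior Beta(13/2, 17/2)
obs 10: x=1 → posterior Beta(15/2, 17/2)
obs 11: x=1 → posterior Beta(17/2, 17/2)
obs 12: x=1 → posterior Beta(19/2, 17/2)
obs 13: x=0 → posterior Beta(19/2, 19/2)

alpha=19/2, beta=19/2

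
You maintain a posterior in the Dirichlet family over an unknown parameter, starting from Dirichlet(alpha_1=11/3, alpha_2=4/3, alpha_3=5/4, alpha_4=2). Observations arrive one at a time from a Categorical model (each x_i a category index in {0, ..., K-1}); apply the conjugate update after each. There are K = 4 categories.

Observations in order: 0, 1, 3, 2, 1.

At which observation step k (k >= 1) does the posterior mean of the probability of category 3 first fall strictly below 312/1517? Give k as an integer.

obs 1: x=0 → posterior Dirichlet(14/3, 4/3, 5/4, 2)
obs 2: x=1 → posterior Dirichlet(14/3, 7/3, 5/4, 2)
obs 3: x=3 → posterior Dirichlet(14/3, 7/3, 5/4, 3)
obs 4: x=2 → posterior Dirichlet(14/3, 7/3, 9/4, 3)
obs 5: x=1 → posterior Dirichlet(14/3, 10/3, 9/4, 3)

k = 2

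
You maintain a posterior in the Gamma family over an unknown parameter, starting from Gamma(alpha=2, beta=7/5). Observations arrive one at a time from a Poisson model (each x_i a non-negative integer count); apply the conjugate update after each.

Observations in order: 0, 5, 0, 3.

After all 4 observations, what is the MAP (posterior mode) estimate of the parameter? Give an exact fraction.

obs 1: x=0 → posterior Gamma(2, 12/5)
obs 2: x=5 → posterior Gamma(7, 17/5)
obs 3: x=0 → posterior Gamma(7, 22/5)
obs 4: x=3 → posterior Gamma(10, 27/5)

5/3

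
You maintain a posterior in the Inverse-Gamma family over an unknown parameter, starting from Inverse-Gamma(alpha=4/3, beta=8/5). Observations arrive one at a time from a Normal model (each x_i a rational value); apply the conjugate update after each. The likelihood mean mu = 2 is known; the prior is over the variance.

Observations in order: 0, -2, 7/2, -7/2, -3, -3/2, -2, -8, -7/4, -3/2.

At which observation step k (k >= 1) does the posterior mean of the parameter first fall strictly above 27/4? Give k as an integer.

obs 1: x=0 → posterior Inverse-Gamma(11/6, 18/5)
obs 2: x=-2 → posterior Inverse-Gamma(7/3, 58/5)
obs 3: x=7/2 → posterior Inverse-Gamma(17/6, 509/40)
obs 4: x=-7/2 → posterior Inverse-Gamma(10/3, 557/20)
obs 5: x=-3 → posterior Inverse-Gamma(23/6, 807/20)
obs 6: x=-3/2 → posterior Inverse-Gamma(13/3, 1859/40)
obs 7: x=-2 → posterior Inverse-Gamma(29/6, 2179/40)
obs 8: x=-8 → posterior Inverse-Gamma(16/3, 4179/40)
obs 9: x=-7/4 → posterior Inverse-Gamma(35/6, 17841/160)
obs 10: x=-3/2 → posterior Inverse-Gamma(19/3, 18821/160)

k = 2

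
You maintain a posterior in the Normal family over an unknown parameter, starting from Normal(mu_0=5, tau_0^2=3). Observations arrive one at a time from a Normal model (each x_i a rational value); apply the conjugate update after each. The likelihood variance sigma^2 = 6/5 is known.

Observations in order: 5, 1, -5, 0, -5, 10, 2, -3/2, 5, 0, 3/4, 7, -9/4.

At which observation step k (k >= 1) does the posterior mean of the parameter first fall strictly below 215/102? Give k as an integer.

obs 1: x=5 → posterior Normal(5, 6/7)
obs 2: x=1 → posterior Normal(10/3, 1/2)
obs 3: x=-5 → posterior Normal(15/17, 6/17)
obs 4: x=0 → posterior Normal(15/22, 3/11)
obs 5: x=-5 → posterior Normal(-10/27, 2/9)
obs 6: x=10 → posterior Normal(5/4, 3/16)
obs 7: x=2 → posterior Normal(50/37, 6/37)
obs 8: x=-3/2 → posterior Normal(85/84, 1/7)
obs 9: x=5 → posterior Normal(135/94, 6/47)
obs 10: x=0 → posterior Normal(135/104, 3/26)
obs 11: x=3/4 → posterior Normal(5/4, 2/19)
obs 12: x=7 → posterior Normal(425/248, 3/31)
obs 13: x=-9/4 → posterior Normal(95/67, 6/67)

k = 3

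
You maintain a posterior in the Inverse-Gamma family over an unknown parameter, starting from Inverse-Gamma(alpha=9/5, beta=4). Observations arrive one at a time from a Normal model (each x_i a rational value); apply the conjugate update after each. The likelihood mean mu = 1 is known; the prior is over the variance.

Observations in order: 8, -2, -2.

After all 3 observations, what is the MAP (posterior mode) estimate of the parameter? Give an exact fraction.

375/43

obs 1: x=8 → posterior Inverse-Gamma(23/10, 57/2)
obs 2: x=-2 → posterior Inverse-Gamma(14/5, 33)
obs 3: x=-2 → posterior Inverse-Gamma(33/10, 75/2)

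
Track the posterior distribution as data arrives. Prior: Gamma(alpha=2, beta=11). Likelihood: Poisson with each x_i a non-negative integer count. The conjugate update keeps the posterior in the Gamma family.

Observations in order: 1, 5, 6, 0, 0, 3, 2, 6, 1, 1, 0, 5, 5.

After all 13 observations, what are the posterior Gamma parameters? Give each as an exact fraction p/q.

alpha=37, beta=24

obs 1: x=1 → posterior Gamma(3, 12)
obs 2: x=5 → posterior Gamma(8, 13)
obs 3: x=6 → posterior Gamma(14, 14)
obs 4: x=0 → posterior Gamma(14, 15)
obs 5: x=0 → posterior Gamma(14, 16)
obs 6: x=3 → posterior Gamma(17, 17)
obs 7: x=2 → posterior Gamma(19, 18)
obs 8: x=6 → posterior Gamma(25, 19)
obs 9: x=1 → posterior Gamma(26, 20)
obs 10: x=1 → posterior Gamma(27, 21)
obs 11: x=0 → posterior Gamma(27, 22)
obs 12: x=5 → posterior Gamma(32, 23)
obs 13: x=5 → posterior Gamma(37, 24)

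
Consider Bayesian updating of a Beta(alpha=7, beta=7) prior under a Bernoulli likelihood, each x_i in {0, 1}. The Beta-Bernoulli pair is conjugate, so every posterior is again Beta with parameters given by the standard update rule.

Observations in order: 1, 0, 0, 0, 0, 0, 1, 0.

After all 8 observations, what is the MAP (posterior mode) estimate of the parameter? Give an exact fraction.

2/5

obs 1: x=1 → posterior Beta(8, 7)
obs 2: x=0 → posterior Beta(8, 8)
obs 3: x=0 → posterior Beta(8, 9)
obs 4: x=0 → posterior Beta(8, 10)
obs 5: x=0 → posterior Beta(8, 11)
obs 6: x=0 → posterior Beta(8, 12)
obs 7: x=1 → posterior Beta(9, 12)
obs 8: x=0 → posterior Beta(9, 13)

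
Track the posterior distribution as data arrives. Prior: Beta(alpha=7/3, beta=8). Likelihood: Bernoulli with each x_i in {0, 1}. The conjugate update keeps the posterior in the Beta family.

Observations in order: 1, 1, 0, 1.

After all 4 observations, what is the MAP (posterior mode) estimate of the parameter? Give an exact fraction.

obs 1: x=1 → posterior Beta(10/3, 8)
obs 2: x=1 → posterior Beta(13/3, 8)
obs 3: x=0 → posterior Beta(13/3, 9)
obs 4: x=1 → posterior Beta(16/3, 9)

13/37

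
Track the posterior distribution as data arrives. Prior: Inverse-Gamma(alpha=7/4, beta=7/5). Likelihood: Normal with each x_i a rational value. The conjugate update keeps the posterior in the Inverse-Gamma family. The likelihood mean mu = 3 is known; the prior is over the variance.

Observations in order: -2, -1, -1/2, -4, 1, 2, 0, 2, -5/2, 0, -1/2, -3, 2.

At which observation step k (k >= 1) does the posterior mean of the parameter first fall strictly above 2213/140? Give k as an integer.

k = 4

obs 1: x=-2 → posterior Inverse-Gamma(9/4, 139/10)
obs 2: x=-1 → posterior Inverse-Gamma(11/4, 219/10)
obs 3: x=-1/2 → posterior Inverse-Gamma(13/4, 1121/40)
obs 4: x=-4 → posterior Inverse-Gamma(15/4, 2101/40)
obs 5: x=1 → posterior Inverse-Gamma(17/4, 2181/40)
obs 6: x=2 → posterior Inverse-Gamma(19/4, 2201/40)
obs 7: x=0 → posterior Inverse-Gamma(21/4, 2381/40)
obs 8: x=2 → posterior Inverse-Gamma(23/4, 2401/40)
obs 9: x=-5/2 → posterior Inverse-Gamma(25/4, 1503/20)
obs 10: x=0 → posterior Inverse-Gamma(27/4, 1593/20)
obs 11: x=-1/2 → posterior Inverse-Gamma(29/4, 3431/40)
obs 12: x=-3 → posterior Inverse-Gamma(31/4, 4151/40)
obs 13: x=2 → posterior Inverse-Gamma(33/4, 4171/40)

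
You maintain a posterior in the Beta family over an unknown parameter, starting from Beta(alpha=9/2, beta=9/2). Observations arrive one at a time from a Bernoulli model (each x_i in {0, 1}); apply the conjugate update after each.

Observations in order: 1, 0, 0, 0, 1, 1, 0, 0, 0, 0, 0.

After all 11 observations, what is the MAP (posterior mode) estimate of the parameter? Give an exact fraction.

obs 1: x=1 → posterior Beta(11/2, 9/2)
obs 2: x=0 → posterior Beta(11/2, 11/2)
obs 3: x=0 → posterior Beta(11/2, 13/2)
obs 4: x=0 → posterior Beta(11/2, 15/2)
obs 5: x=1 → posterior Beta(13/2, 15/2)
obs 6: x=1 → posterior Beta(15/2, 15/2)
obs 7: x=0 → posterior Beta(15/2, 17/2)
obs 8: x=0 → posterior Beta(15/2, 19/2)
obs 9: x=0 → posterior Beta(15/2, 21/2)
obs 10: x=0 → posterior Beta(15/2, 23/2)
obs 11: x=0 → posterior Beta(15/2, 25/2)

13/36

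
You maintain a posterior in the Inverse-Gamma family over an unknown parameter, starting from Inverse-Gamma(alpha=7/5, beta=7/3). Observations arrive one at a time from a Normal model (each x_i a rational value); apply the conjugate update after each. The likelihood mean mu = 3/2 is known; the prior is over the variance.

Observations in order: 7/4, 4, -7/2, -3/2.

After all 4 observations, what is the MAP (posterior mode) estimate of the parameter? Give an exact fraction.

obs 1: x=7/4 → posterior Inverse-Gamma(19/10, 227/96)
obs 2: x=4 → posterior Inverse-Gamma(12/5, 527/96)
obs 3: x=-7/2 → posterior Inverse-Gamma(29/10, 1727/96)
obs 4: x=-3/2 → posterior Inverse-Gamma(17/5, 2159/96)

10795/2112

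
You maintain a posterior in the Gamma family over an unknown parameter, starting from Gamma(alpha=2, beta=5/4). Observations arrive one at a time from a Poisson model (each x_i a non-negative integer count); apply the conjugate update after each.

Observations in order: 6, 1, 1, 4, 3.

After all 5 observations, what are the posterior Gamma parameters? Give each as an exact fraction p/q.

alpha=17, beta=25/4

obs 1: x=6 → posterior Gamma(8, 9/4)
obs 2: x=1 → posterior Gamma(9, 13/4)
obs 3: x=1 → posterior Gamma(10, 17/4)
obs 4: x=4 → posterior Gamma(14, 21/4)
obs 5: x=3 → posterior Gamma(17, 25/4)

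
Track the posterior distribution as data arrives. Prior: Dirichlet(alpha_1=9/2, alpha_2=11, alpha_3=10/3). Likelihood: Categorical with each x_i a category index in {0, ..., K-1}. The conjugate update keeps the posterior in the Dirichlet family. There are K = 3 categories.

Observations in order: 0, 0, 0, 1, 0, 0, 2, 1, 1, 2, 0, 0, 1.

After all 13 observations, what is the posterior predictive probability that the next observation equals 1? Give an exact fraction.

90/191

obs 1: x=0 → posterior Dirichlet(11/2, 11, 10/3)
obs 2: x=0 → posterior Dirichlet(13/2, 11, 10/3)
obs 3: x=0 → posterior Dirichlet(15/2, 11, 10/3)
obs 4: x=1 → posterior Dirichlet(15/2, 12, 10/3)
obs 5: x=0 → posterior Dirichlet(17/2, 12, 10/3)
obs 6: x=0 → posterior Dirichlet(19/2, 12, 10/3)
obs 7: x=2 → posterior Dirichlet(19/2, 12, 13/3)
obs 8: x=1 → posterior Dirichlet(19/2, 13, 13/3)
obs 9: x=1 → posterior Dirichlet(19/2, 14, 13/3)
obs 10: x=2 → posterior Dirichlet(19/2, 14, 16/3)
obs 11: x=0 → posterior Dirichlet(21/2, 14, 16/3)
obs 12: x=0 → posterior Dirichlet(23/2, 14, 16/3)
obs 13: x=1 → posterior Dirichlet(23/2, 15, 16/3)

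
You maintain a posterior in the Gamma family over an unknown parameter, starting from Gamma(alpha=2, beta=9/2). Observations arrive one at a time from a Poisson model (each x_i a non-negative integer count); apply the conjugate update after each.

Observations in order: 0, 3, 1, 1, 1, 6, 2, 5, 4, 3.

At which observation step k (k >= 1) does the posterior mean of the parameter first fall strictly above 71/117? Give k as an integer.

k = 2

obs 1: x=0 → posterior Gamma(2, 11/2)
obs 2: x=3 → posterior Gamma(5, 13/2)
obs 3: x=1 → posterior Gamma(6, 15/2)
obs 4: x=1 → posterior Gamma(7, 17/2)
obs 5: x=1 → posterior Gamma(8, 19/2)
obs 6: x=6 → posterior Gamma(14, 21/2)
obs 7: x=2 → posterior Gamma(16, 23/2)
obs 8: x=5 → posterior Gamma(21, 25/2)
obs 9: x=4 → posterior Gamma(25, 27/2)
obs 10: x=3 → posterior Gamma(28, 29/2)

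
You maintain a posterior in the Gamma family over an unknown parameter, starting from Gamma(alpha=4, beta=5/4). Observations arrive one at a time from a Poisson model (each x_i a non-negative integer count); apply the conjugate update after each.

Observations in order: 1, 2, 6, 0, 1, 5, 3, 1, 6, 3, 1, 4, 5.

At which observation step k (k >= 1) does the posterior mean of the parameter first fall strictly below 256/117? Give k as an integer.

obs 1: x=1 → posterior Gamma(5, 9/4)
obs 2: x=2 → posterior Gamma(7, 13/4)
obs 3: x=6 → posterior Gamma(13, 17/4)
obs 4: x=0 → posterior Gamma(13, 21/4)
obs 5: x=1 → posterior Gamma(14, 25/4)
obs 6: x=5 → posterior Gamma(19, 29/4)
obs 7: x=3 → posterior Gamma(22, 33/4)
obs 8: x=1 → posterior Gamma(23, 37/4)
obs 9: x=6 → posterior Gamma(29, 41/4)
obs 10: x=3 → posterior Gamma(32, 45/4)
obs 11: x=1 → posterior Gamma(33, 49/4)
obs 12: x=4 → posterior Gamma(37, 53/4)
obs 13: x=5 → posterior Gamma(42, 57/4)

k = 2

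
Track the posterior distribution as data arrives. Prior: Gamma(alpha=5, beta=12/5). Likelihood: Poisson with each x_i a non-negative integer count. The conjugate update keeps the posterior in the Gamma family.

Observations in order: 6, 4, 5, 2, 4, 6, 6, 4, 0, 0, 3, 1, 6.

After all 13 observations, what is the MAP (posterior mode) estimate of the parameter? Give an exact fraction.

255/77

obs 1: x=6 → posterior Gamma(11, 17/5)
obs 2: x=4 → posterior Gamma(15, 22/5)
obs 3: x=5 → posterior Gamma(20, 27/5)
obs 4: x=2 → posterior Gamma(22, 32/5)
obs 5: x=4 → posterior Gamma(26, 37/5)
obs 6: x=6 → posterior Gamma(32, 42/5)
obs 7: x=6 → posterior Gamma(38, 47/5)
obs 8: x=4 → posterior Gamma(42, 52/5)
obs 9: x=0 → posterior Gamma(42, 57/5)
obs 10: x=0 → posterior Gamma(42, 62/5)
obs 11: x=3 → posterior Gamma(45, 67/5)
obs 12: x=1 → posterior Gamma(46, 72/5)
obs 13: x=6 → posterior Gamma(52, 77/5)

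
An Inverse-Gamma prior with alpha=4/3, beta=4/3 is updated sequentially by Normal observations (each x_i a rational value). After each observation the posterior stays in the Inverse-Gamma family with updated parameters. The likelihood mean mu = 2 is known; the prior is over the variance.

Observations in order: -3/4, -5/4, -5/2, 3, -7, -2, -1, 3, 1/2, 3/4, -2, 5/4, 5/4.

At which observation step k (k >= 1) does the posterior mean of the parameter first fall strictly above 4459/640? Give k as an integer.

k = 2

obs 1: x=-3/4 → posterior Inverse-Gamma(11/6, 491/96)
obs 2: x=-5/4 → posterior Inverse-Gamma(7/3, 499/48)
obs 3: x=-5/2 → posterior Inverse-Gamma(17/6, 985/48)
obs 4: x=3 → posterior Inverse-Gamma(10/3, 1009/48)
obs 5: x=-7 → posterior Inverse-Gamma(23/6, 2953/48)
obs 6: x=-2 → posterior Inverse-Gamma(13/3, 3337/48)
obs 7: x=-1 → posterior Inverse-Gamma(29/6, 3553/48)
obs 8: x=3 → posterior Inverse-Gamma(16/3, 3577/48)
obs 9: x=1/2 → posterior Inverse-Gamma(35/6, 3631/48)
obs 10: x=3/4 → posterior Inverse-Gamma(19/3, 7337/96)
obs 11: x=-2 → posterior Inverse-Gamma(41/6, 8105/96)
obs 12: x=5/4 → posterior Inverse-Gamma(22/3, 2033/24)
obs 13: x=5/4 → posterior Inverse-Gamma(47/6, 8159/96)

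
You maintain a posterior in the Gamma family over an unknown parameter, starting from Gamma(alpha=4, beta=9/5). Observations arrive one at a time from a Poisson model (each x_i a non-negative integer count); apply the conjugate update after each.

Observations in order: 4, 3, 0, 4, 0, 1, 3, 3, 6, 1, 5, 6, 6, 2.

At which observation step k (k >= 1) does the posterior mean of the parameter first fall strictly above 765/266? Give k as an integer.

obs 1: x=4 → posterior Gamma(8, 14/5)
obs 2: x=3 → posterior Gamma(11, 19/5)
obs 3: x=0 → posterior Gamma(11, 24/5)
obs 4: x=4 → posterior Gamma(15, 29/5)
obs 5: x=0 → posterior Gamma(15, 34/5)
obs 6: x=1 → posterior Gamma(16, 39/5)
obs 7: x=3 → posterior Gamma(19, 44/5)
obs 8: x=3 → posterior Gamma(22, 49/5)
obs 9: x=6 → posterior Gamma(28, 54/5)
obs 10: x=1 → posterior Gamma(29, 59/5)
obs 11: x=5 → posterior Gamma(34, 64/5)
obs 12: x=6 → posterior Gamma(40, 69/5)
obs 13: x=6 → posterior Gamma(46, 74/5)
obs 14: x=2 → posterior Gamma(48, 79/5)

k = 2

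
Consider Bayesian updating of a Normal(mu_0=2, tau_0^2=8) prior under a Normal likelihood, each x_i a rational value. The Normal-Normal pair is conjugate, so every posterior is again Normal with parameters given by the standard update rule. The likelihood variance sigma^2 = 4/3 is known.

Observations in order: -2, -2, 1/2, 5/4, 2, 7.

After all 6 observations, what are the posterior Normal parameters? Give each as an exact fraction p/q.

mu_0=85/74, tau_0^2=8/37

obs 1: x=-2 → posterior Normal(-10/7, 8/7)
obs 2: x=-2 → posterior Normal(-22/13, 8/13)
obs 3: x=1/2 → posterior Normal(-1, 8/19)
obs 4: x=5/4 → posterior Normal(-23/50, 8/25)
obs 5: x=2 → posterior Normal(1/62, 8/31)
obs 6: x=7 → posterior Normal(85/74, 8/37)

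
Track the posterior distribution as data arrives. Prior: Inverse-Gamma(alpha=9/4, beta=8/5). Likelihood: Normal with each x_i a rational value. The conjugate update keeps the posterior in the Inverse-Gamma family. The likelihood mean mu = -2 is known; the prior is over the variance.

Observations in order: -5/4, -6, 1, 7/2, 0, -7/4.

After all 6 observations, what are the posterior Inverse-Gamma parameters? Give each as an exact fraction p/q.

obs 1: x=-5/4 → posterior Inverse-Gamma(11/4, 301/160)
obs 2: x=-6 → posterior Inverse-Gamma(13/4, 1581/160)
obs 3: x=1 → posterior Inverse-Gamma(15/4, 2301/160)
obs 4: x=7/2 → posterior Inverse-Gamma(17/4, 4721/160)
obs 5: x=0 → posterior Inverse-Gamma(19/4, 5041/160)
obs 6: x=-7/4 → posterior Inverse-Gamma(21/4, 2523/80)

alpha=21/4, beta=2523/80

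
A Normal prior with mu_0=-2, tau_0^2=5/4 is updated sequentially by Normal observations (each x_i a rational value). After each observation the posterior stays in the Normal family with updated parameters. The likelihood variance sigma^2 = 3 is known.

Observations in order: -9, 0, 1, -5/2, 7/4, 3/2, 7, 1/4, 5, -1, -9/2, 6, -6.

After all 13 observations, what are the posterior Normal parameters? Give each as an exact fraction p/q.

mu_0=-53/154, tau_0^2=15/77

obs 1: x=-9 → posterior Normal(-69/17, 15/17)
obs 2: x=0 → posterior Normal(-69/22, 15/22)
obs 3: x=1 → posterior Normal(-64/27, 5/9)
obs 4: x=-5/2 → posterior Normal(-153/64, 15/32)
obs 5: x=7/4 → posterior Normal(-271/148, 15/37)
obs 6: x=3/2 → posterior Normal(-241/168, 5/14)
obs 7: x=7 → posterior Normal(-101/188, 15/47)
obs 8: x=1/4 → posterior Normal(-6/13, 15/52)
obs 9: x=5 → posterior Normal(1/57, 5/19)
obs 10: x=-1 → posterior Normal(-2/31, 15/62)
obs 11: x=-9/2 → posterior Normal(-53/134, 15/67)
obs 12: x=6 → posterior Normal(7/144, 5/24)
obs 13: x=-6 → posterior Normal(-53/154, 15/77)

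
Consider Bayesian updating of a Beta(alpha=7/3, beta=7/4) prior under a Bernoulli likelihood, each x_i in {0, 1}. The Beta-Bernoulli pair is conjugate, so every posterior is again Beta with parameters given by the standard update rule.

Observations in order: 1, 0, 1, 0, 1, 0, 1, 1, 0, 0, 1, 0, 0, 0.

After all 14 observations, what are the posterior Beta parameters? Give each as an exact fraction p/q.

obs 1: x=1 → posterior Beta(10/3, 7/4)
obs 2: x=0 → posterior Beta(10/3, 11/4)
obs 3: x=1 → posterior Beta(13/3, 11/4)
obs 4: x=0 → posterior Beta(13/3, 15/4)
obs 5: x=1 → posterior Beta(16/3, 15/4)
obs 6: x=0 → posterior Beta(16/3, 19/4)
obs 7: x=1 → posterior Beta(19/3, 19/4)
obs 8: x=1 → posterior Beta(22/3, 19/4)
obs 9: x=0 → posterior Beta(22/3, 23/4)
obs 10: x=0 → posterior Beta(22/3, 27/4)
obs 11: x=1 → posterior Beta(25/3, 27/4)
obs 12: x=0 → posterior Beta(25/3, 31/4)
obs 13: x=0 → posterior Beta(25/3, 35/4)
obs 14: x=0 → posterior Beta(25/3, 39/4)

alpha=25/3, beta=39/4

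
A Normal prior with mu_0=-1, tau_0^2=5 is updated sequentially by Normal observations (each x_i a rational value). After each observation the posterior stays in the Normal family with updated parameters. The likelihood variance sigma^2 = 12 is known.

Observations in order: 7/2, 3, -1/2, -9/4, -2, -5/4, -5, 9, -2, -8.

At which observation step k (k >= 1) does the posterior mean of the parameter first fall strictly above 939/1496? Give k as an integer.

obs 1: x=7/2 → posterior Normal(11/34, 60/17)
obs 2: x=3 → posterior Normal(41/44, 30/11)
obs 3: x=-1/2 → posterior Normal(2/3, 20/9)
obs 4: x=-9/4 → posterior Normal(27/128, 15/8)
obs 5: x=-2 → posterior Normal(-13/148, 60/37)
obs 6: x=-5/4 → posterior Normal(-19/84, 10/7)
obs 7: x=-5 → posterior Normal(-69/94, 60/47)
obs 8: x=9 → posterior Normal(21/104, 15/13)
obs 9: x=-2 → posterior Normal(1/114, 20/19)
obs 10: x=-8 → posterior Normal(-79/124, 30/31)

k = 2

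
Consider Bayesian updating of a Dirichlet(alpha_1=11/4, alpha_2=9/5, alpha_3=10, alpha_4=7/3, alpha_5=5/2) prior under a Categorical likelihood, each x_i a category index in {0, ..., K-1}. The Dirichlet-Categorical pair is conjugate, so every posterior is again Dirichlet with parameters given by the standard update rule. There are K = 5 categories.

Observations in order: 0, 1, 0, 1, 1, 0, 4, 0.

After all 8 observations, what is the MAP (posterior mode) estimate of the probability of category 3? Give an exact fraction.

obs 1: x=0 → posterior Dirichlet(15/4, 9/5, 10, 7/3, 5/2)
obs 2: x=1 → posterior Dirichlet(15/4, 14/5, 10, 7/3, 5/2)
obs 3: x=0 → posterior Dirichlet(19/4, 14/5, 10, 7/3, 5/2)
obs 4: x=1 → posterior Dirichlet(19/4, 19/5, 10, 7/3, 5/2)
obs 5: x=1 → posterior Dirichlet(19/4, 24/5, 10, 7/3, 5/2)
obs 6: x=0 → posterior Dirichlet(23/4, 24/5, 10, 7/3, 5/2)
obs 7: x=4 → posterior Dirichlet(23/4, 24/5, 10, 7/3, 7/2)
obs 8: x=0 → posterior Dirichlet(27/4, 24/5, 10, 7/3, 7/2)

80/1343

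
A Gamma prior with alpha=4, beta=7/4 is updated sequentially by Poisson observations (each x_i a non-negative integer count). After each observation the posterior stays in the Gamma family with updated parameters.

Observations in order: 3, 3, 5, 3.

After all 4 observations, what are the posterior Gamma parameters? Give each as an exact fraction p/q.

obs 1: x=3 → posterior Gamma(7, 11/4)
obs 2: x=3 → posterior Gamma(10, 15/4)
obs 3: x=5 → posterior Gamma(15, 19/4)
obs 4: x=3 → posterior Gamma(18, 23/4)

alpha=18, beta=23/4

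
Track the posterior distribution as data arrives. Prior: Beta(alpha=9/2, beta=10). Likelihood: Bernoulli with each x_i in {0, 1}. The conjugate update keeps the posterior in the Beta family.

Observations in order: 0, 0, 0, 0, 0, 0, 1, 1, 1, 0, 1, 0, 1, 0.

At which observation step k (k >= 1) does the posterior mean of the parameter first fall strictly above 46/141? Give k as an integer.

obs 1: x=0 → posterior Beta(9/2, 11)
obs 2: x=0 → posterior Beta(9/2, 12)
obs 3: x=0 → posterior Beta(9/2, 13)
obs 4: x=0 → posterior Beta(9/2, 14)
obs 5: x=0 → posterior Beta(9/2, 15)
obs 6: x=0 → posterior Beta(9/2, 16)
obs 7: x=1 → posterior Beta(11/2, 16)
obs 8: x=1 → posterior Beta(13/2, 16)
obs 9: x=1 → posterior Beta(15/2, 16)
obs 10: x=0 → posterior Beta(15/2, 17)
obs 11: x=1 → posterior Beta(17/2, 17)
obs 12: x=0 → posterior Beta(17/2, 18)
obs 13: x=1 → posterior Beta(19/2, 18)
obs 14: x=0 → posterior Beta(19/2, 19)

k = 11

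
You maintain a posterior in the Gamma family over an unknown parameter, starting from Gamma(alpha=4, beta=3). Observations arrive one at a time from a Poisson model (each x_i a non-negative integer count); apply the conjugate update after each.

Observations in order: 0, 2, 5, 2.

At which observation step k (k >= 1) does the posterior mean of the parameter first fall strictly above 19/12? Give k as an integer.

k = 3

obs 1: x=0 → posterior Gamma(4, 4)
obs 2: x=2 → posterior Gamma(6, 5)
obs 3: x=5 → posterior Gamma(11, 6)
obs 4: x=2 → posterior Gamma(13, 7)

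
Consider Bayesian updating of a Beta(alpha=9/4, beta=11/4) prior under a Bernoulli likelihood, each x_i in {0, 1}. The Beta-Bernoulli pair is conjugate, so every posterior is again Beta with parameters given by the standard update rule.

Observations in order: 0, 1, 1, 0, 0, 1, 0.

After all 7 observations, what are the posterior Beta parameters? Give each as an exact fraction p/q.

obs 1: x=0 → posterior Beta(9/4, 15/4)
obs 2: x=1 → posterior Beta(13/4, 15/4)
obs 3: x=1 → posterior Beta(17/4, 15/4)
obs 4: x=0 → posterior Beta(17/4, 19/4)
obs 5: x=0 → posterior Beta(17/4, 23/4)
obs 6: x=1 → posterior Beta(21/4, 23/4)
obs 7: x=0 → posterior Beta(21/4, 27/4)

alpha=21/4, beta=27/4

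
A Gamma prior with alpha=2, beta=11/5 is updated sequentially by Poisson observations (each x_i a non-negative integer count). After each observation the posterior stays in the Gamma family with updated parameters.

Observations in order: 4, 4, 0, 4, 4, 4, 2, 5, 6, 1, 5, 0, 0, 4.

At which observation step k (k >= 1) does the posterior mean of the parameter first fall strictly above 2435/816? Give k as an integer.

k = 9

obs 1: x=4 → posterior Gamma(6, 16/5)
obs 2: x=4 → posterior Gamma(10, 21/5)
obs 3: x=0 → posterior Gamma(10, 26/5)
obs 4: x=4 → posterior Gamma(14, 31/5)
obs 5: x=4 → posterior Gamma(18, 36/5)
obs 6: x=4 → posterior Gamma(22, 41/5)
obs 7: x=2 → posterior Gamma(24, 46/5)
obs 8: x=5 → posterior Gamma(29, 51/5)
obs 9: x=6 → posterior Gamma(35, 56/5)
obs 10: x=1 → posterior Gamma(36, 61/5)
obs 11: x=5 → posterior Gamma(41, 66/5)
obs 12: x=0 → posterior Gamma(41, 71/5)
obs 13: x=0 → posterior Gamma(41, 76/5)
obs 14: x=4 → posterior Gamma(45, 81/5)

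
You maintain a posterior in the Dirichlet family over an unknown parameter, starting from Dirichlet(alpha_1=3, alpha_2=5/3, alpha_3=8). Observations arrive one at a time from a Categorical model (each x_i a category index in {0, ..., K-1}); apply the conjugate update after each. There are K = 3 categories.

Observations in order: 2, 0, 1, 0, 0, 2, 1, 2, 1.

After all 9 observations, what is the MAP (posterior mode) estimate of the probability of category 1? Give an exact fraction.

11/56

obs 1: x=2 → posterior Dirichlet(3, 5/3, 9)
obs 2: x=0 → posterior Dirichlet(4, 5/3, 9)
obs 3: x=1 → posterior Dirichlet(4, 8/3, 9)
obs 4: x=0 → posterior Dirichlet(5, 8/3, 9)
obs 5: x=0 → posterior Dirichlet(6, 8/3, 9)
obs 6: x=2 → posterior Dirichlet(6, 8/3, 10)
obs 7: x=1 → posterior Dirichlet(6, 11/3, 10)
obs 8: x=2 → posterior Dirichlet(6, 11/3, 11)
obs 9: x=1 → posterior Dirichlet(6, 14/3, 11)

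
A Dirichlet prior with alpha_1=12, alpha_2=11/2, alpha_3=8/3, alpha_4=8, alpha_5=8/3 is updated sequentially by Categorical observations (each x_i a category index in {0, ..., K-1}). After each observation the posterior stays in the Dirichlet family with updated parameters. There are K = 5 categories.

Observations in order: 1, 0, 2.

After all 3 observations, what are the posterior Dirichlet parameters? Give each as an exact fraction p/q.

alpha_1=13, alpha_2=13/2, alpha_3=11/3, alpha_4=8, alpha_5=8/3

obs 1: x=1 → posterior Dirichlet(12, 13/2, 8/3, 8, 8/3)
obs 2: x=0 → posterior Dirichlet(13, 13/2, 8/3, 8, 8/3)
obs 3: x=2 → posterior Dirichlet(13, 13/2, 11/3, 8, 8/3)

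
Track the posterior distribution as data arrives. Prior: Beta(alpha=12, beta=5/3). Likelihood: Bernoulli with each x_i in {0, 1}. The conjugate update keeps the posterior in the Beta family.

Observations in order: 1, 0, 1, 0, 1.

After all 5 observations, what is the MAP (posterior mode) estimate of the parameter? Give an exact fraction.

obs 1: x=1 → posterior Beta(13, 5/3)
obs 2: x=0 → posterior Beta(13, 8/3)
obs 3: x=1 → posterior Beta(14, 8/3)
obs 4: x=0 → posterior Beta(14, 11/3)
obs 5: x=1 → posterior Beta(15, 11/3)

21/25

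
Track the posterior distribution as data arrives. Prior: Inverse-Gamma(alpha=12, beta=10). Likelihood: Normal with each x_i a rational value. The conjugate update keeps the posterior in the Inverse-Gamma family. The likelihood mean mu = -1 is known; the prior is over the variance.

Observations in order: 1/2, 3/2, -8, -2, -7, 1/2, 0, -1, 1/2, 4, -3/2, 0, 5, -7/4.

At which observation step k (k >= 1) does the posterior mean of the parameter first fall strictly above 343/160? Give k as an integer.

obs 1: x=1/2 → posterior Inverse-Gamma(25/2, 89/8)
obs 2: x=3/2 → posterior Inverse-Gamma(13, 57/4)
obs 3: x=-8 → posterior Inverse-Gamma(27/2, 155/4)
obs 4: x=-2 → posterior Inverse-Gamma(14, 157/4)
obs 5: x=-7 → posterior Inverse-Gamma(29/2, 229/4)
obs 6: x=1/2 → posterior Inverse-Gamma(15, 467/8)
obs 7: x=0 → posterior Inverse-Gamma(31/2, 471/8)
obs 8: x=-1 → posterior Inverse-Gamma(16, 471/8)
obs 9: x=1/2 → posterior Inverse-Gamma(33/2, 60)
obs 10: x=4 → posterior Inverse-Gamma(17, 145/2)
obs 11: x=-3/2 → posterior Inverse-Gamma(35/2, 581/8)
obs 12: x=0 → posterior Inverse-Gamma(18, 585/8)
obs 13: x=5 → posterior Inverse-Gamma(37/2, 729/8)
obs 14: x=-7/4 → posterior Inverse-Gamma(19, 2925/32)

k = 3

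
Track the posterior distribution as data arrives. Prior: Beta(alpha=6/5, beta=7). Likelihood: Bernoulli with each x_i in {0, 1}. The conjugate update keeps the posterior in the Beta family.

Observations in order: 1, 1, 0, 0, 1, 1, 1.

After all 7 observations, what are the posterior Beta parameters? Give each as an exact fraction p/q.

obs 1: x=1 → posterior Beta(11/5, 7)
obs 2: x=1 → posterior Beta(16/5, 7)
obs 3: x=0 → posterior Beta(16/5, 8)
obs 4: x=0 → posterior Beta(16/5, 9)
obs 5: x=1 → posterior Beta(21/5, 9)
obs 6: x=1 → posterior Beta(26/5, 9)
obs 7: x=1 → posterior Beta(31/5, 9)

alpha=31/5, beta=9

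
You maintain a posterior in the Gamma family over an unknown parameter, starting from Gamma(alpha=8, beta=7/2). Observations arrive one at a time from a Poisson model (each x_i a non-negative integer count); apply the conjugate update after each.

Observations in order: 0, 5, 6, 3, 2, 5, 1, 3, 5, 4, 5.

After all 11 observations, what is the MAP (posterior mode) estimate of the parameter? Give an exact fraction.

92/29

obs 1: x=0 → posterior Gamma(8, 9/2)
obs 2: x=5 → posterior Gamma(13, 11/2)
obs 3: x=6 → posterior Gamma(19, 13/2)
obs 4: x=3 → posterior Gamma(22, 15/2)
obs 5: x=2 → posterior Gamma(24, 17/2)
obs 6: x=5 → posterior Gamma(29, 19/2)
obs 7: x=1 → posterior Gamma(30, 21/2)
obs 8: x=3 → posterior Gamma(33, 23/2)
obs 9: x=5 → posterior Gamma(38, 25/2)
obs 10: x=4 → posterior Gamma(42, 27/2)
obs 11: x=5 → posterior Gamma(47, 29/2)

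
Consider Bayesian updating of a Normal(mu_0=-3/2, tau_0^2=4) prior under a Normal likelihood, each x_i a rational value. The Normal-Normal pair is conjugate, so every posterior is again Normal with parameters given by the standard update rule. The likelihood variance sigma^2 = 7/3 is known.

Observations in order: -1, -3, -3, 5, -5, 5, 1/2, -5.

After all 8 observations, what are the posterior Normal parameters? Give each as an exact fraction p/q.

obs 1: x=-1 → posterior Normal(-45/38, 28/19)
obs 2: x=-3 → posterior Normal(-117/62, 28/31)
obs 3: x=-3 → posterior Normal(-189/86, 28/43)
obs 4: x=5 → posterior Normal(-69/110, 28/55)
obs 5: x=-5 → posterior Normal(-189/134, 28/67)
obs 6: x=5 → posterior Normal(-69/158, 28/79)
obs 7: x=1/2 → posterior Normal(-57/182, 4/13)
obs 8: x=-5 → posterior Normal(-177/206, 28/103)

mu_0=-177/206, tau_0^2=28/103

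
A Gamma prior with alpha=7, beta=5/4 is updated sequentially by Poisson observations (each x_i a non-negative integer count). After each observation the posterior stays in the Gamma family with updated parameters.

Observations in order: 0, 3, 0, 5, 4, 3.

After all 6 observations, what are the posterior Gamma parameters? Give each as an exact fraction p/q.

alpha=22, beta=29/4

obs 1: x=0 → posterior Gamma(7, 9/4)
obs 2: x=3 → posterior Gamma(10, 13/4)
obs 3: x=0 → posterior Gamma(10, 17/4)
obs 4: x=5 → posterior Gamma(15, 21/4)
obs 5: x=4 → posterior Gamma(19, 25/4)
obs 6: x=3 → posterior Gamma(22, 29/4)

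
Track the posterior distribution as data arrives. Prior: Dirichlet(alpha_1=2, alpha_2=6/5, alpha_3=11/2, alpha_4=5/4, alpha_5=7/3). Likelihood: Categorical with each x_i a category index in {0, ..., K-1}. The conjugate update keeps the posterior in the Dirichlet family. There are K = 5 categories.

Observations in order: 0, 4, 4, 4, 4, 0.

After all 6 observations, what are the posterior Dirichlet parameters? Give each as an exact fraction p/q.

alpha_1=4, alpha_2=6/5, alpha_3=11/2, alpha_4=5/4, alpha_5=19/3

obs 1: x=0 → posterior Dirichlet(3, 6/5, 11/2, 5/4, 7/3)
obs 2: x=4 → posterior Dirichlet(3, 6/5, 11/2, 5/4, 10/3)
obs 3: x=4 → posterior Dirichlet(3, 6/5, 11/2, 5/4, 13/3)
obs 4: x=4 → posterior Dirichlet(3, 6/5, 11/2, 5/4, 16/3)
obs 5: x=4 → posterior Dirichlet(3, 6/5, 11/2, 5/4, 19/3)
obs 6: x=0 → posterior Dirichlet(4, 6/5, 11/2, 5/4, 19/3)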